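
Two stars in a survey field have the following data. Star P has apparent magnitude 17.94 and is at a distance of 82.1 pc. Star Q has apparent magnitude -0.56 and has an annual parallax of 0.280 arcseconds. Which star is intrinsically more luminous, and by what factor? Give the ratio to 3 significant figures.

Star Q is more luminous, by a factor of 47500.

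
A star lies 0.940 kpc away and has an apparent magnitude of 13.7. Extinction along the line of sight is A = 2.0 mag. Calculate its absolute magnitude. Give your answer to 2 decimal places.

M ≈ 1.83

d = 0.940 kpc = 940.0 pc
5 log₁₀(d/10 pc) = 5 log₁₀(940.0) − 5 = 9.866
M = m − 5 log₁₀(d/10) − A = 13.7 − 9.866 − 2.0 = 1.834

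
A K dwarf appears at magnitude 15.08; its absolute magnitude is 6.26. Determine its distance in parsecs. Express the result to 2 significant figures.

d ≈ 580 pc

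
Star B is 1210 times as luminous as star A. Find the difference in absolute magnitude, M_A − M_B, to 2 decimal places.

M_A − M_B ≈ 7.71

Pogson: ΔM = −2.5 log₁₀(ratio) = −2.5 log₁₀(1210) = −2.5 × 3.0828 = -7.707
Star B is brighter so has the smaller magnitude: M_A − M_B is positive.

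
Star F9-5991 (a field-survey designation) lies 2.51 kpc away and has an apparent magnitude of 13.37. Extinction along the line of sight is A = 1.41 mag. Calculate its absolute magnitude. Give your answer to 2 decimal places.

M ≈ -0.04

d = 2.51 kpc = 2510 pc
5 log₁₀(d/10 pc) = 5 log₁₀(2510) − 5 = 11.998
M = m − 5 log₁₀(d/10) − A = 13.37 − 11.998 − 1.41 = -0.038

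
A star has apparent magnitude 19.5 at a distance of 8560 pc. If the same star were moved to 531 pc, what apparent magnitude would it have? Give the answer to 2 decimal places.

m ≈ 13.46

Flux ∝ 1/d², so Δm = 5 log₁₀(d₂/d₁) = 5 log₁₀(531/8560) = -6.037
m₂ = m₁ + Δm = 19.5 + (-6.037) = 13.463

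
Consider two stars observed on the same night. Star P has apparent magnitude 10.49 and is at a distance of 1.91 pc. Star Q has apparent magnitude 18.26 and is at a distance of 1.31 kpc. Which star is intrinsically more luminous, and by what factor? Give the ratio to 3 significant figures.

Star Q is more luminous, by a factor of 367.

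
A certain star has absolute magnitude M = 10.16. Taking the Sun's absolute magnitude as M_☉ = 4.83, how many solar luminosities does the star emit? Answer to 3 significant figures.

M − M_☉ = 10.16 − 4.83 = 5.330
L/L_☉ = 10^(−0.4 (M − M_☉)) = 10^-2.132 = 7.379×10^-3

L/L_☉ ≈ 7.38×10^-3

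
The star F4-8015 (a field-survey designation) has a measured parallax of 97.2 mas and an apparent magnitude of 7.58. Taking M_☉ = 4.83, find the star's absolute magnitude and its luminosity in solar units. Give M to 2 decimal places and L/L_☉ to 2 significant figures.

M ≈ 7.52; L/L_☉ ≈ 0.084

d = 1/p = 1000/97.2 mas = 10.29 pc
M = m − 5 log₁₀ d + 5 = 7.58 − 5·1.0123 + 5 = 7.518
M − M_☉ = 7.518 − 4.83 = 2.688
L/L_☉ = 10^(−0.4 × 2.688) = 0.08408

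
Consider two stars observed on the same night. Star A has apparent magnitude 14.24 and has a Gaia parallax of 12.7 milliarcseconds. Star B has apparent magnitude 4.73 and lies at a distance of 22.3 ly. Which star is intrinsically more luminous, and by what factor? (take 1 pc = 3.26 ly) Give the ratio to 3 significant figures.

Star B is more luminous, by a factor of 48.1.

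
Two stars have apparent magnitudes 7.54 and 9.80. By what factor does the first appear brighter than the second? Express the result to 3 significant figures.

8.02

Magnitude difference = -2.26
Flux ratio = 10^(−0.4 Δm) = 10^(−0.4 × -2.26) = 10^0.904 = 8.017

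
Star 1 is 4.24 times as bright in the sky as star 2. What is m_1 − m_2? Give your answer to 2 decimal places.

m_1 − m_2 ≈ -1.57

Pogson: Δm = −2.5 log₁₀(ratio) = −2.5 log₁₀(4.24) = −2.5 × 0.6274 = -1.568
Star 1 is brighter, so it has the smaller magnitude: the difference is negative.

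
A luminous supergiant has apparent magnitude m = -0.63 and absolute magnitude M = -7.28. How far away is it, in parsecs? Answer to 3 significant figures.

μ = m − M = 6.650
m − M = 5 log₁₀ d − 5
log₁₀ d = (m − M)/5 + 1 = 2.3300
d = 10^2.3300 = 213.8 pc

d ≈ 214 pc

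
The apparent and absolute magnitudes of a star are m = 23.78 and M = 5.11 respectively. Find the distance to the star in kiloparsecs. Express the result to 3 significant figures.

μ = m − M = 18.670
m − M = 5 log₁₀ d − 5
log₁₀ d = (m − M)/5 + 1 = 4.7340
d = 10^4.7340 = 54200 pc
= 54.20 kpc

d ≈ 54.2 kpc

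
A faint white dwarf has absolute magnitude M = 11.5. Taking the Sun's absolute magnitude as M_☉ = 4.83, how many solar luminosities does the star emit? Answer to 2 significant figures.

M − M_☉ = 11.5 − 4.83 = 6.670
L/L_☉ = 10^(−0.4 (M − M_☉)) = 10^-2.668 = 2.148×10^-3

L/L_☉ ≈ 2.1×10^-3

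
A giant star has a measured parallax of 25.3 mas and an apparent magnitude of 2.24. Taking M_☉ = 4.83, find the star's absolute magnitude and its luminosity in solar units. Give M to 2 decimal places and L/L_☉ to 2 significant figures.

M ≈ -0.74; L/L_☉ ≈ 170

d = 1/p = 1000/25.3 mas = 39.53 pc
M = m − 5 log₁₀ d + 5 = 2.24 − 5·1.5969 + 5 = -0.744
M − M_☉ = -0.744 − 4.83 = -5.574
L/L_☉ = 10^(−0.4 × -5.574) = 169.7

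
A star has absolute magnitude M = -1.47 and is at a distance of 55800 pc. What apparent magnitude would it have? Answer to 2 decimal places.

m ≈ 17.26

m = M + 5 log₁₀ d − 5 = -1.47 + 5·4.7466 − 5 = 17.263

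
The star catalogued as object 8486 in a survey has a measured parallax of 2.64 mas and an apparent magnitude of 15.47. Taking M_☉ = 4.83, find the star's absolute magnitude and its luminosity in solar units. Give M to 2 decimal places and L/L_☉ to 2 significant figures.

d = 1/p = 1000/2.64 mas = 378.8 pc
M = m − 5 log₁₀ d + 5 = 15.47 − 5·2.5784 + 5 = 7.578
M − M_☉ = 7.578 − 4.83 = 2.748
L/L_☉ = 10^(−0.4 × 2.748) = 0.07958

M ≈ 7.58; L/L_☉ ≈ 0.080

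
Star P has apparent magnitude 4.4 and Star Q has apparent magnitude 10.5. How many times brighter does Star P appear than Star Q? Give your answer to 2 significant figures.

Magnitude difference = -6.1
Flux ratio = 10^(−0.4 Δm) = 10^(−0.4 × -6.1) = 10^2.440 = 275.4

280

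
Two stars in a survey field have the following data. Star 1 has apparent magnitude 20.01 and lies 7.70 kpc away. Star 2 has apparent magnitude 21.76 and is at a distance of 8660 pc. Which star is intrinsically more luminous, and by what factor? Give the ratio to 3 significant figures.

Star 1: d = 7.70 kpc = 7700 pc
Star 1: M = m − 5 log₁₀ d + 5 = 20.01 − 5·3.8865 + 5 = 5.578
Star 2: M = m − 5 log₁₀ d + 5 = 21.76 − 5·3.9375 + 5 = 7.072
ΔM = M_1 − M_2 = 5.578 − (7.072) = -1.495; smaller M is more luminous → Star 1.
L ratio = 10^(0.4 |ΔM|) = 10^0.598 = 3.962

Star 1 is more luminous, by a factor of 3.96.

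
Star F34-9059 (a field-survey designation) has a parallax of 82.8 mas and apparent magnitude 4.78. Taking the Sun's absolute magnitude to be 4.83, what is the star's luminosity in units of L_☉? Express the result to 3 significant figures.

L/L_☉ ≈ 1.53

d = 1/p = 1000/82.8 mas = 12.08 pc
M = m − 5 log₁₀ d + 5 = 4.78 − 5·1.0820 + 5 = 4.370
M − M_☉ = 4.370 − 4.83 = -0.460
L/L_☉ = 10^(−0.4 × -0.460) = 1.527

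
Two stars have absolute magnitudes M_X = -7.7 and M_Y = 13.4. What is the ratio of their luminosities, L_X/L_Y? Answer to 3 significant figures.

L_X/L_Y ≈ 2.75×10^8

ΔM = M_X − M_Y = -21.1
L_X/L_Y = 10^(−0.4 ΔM) = 10^8.440 = 2.754×10^8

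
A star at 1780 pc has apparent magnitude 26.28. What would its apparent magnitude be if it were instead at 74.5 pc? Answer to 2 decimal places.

m ≈ 19.39

Flux ∝ 1/d², so Δm = 5 log₁₀(d₂/d₁) = 5 log₁₀(74.5/1780) = -6.891
m₂ = m₁ + Δm = 26.28 + (-6.891) = 19.389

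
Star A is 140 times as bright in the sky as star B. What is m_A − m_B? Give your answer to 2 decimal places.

Pogson: Δm = −2.5 log₁₀(ratio) = −2.5 log₁₀(140) = −2.5 × 2.1461 = -5.365
Star A is brighter, so it has the smaller magnitude: the difference is negative.

m_A − m_B ≈ -5.37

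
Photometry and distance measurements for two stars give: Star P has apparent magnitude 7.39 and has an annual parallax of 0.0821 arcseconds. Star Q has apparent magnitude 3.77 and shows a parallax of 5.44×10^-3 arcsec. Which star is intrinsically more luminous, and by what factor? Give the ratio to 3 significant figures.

Star P: d = 1/p = 1/0.0821″ = 12.18 pc
Star P: M = m − 5 log₁₀ d + 5 = 7.39 − 5·1.0857 + 5 = 6.962
Star Q: d = 1/p = 1/5.44×10^-3″ = 183.8 pc
Star Q: M = m − 5 log₁₀ d + 5 = 3.77 − 5·2.2644 + 5 = -2.552
ΔM = M_P − M_Q = 6.962 − (-2.552) = 9.514; smaller M is more luminous → Star Q.
L ratio = 10^(0.4 |ΔM|) = 10^3.805 = 6390

Star Q is more luminous, by a factor of 6390.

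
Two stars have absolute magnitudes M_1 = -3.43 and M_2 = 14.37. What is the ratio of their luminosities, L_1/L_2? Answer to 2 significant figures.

ΔM = M_1 − M_2 = -17.80
L_1/L_2 = 10^(−0.4 ΔM) = 10^7.120 = 1.318×10^7

L_1/L_2 ≈ 1.3×10^7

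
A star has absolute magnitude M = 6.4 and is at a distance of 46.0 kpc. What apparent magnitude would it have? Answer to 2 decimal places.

d = 46.0 kpc = 46000 pc
m = M + 5 log₁₀ d − 5 = 6.4 + 5·4.6628 − 5 = 24.714

m ≈ 24.71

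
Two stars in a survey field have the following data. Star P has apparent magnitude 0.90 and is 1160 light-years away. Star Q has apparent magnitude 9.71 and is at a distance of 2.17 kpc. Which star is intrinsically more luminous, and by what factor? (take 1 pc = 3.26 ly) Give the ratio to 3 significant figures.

Star P: d = 1160 ly / 3.26 = 355.8 pc
Star P: M = m − 5 log₁₀ d + 5 = 0.90 − 5·2.5512 + 5 = -6.856
Star Q: d = 2.17 kpc = 2170 pc
Star Q: M = m − 5 log₁₀ d + 5 = 9.71 − 5·3.3365 + 5 = -1.972
ΔM = M_P − M_Q = -6.856 − (-1.972) = -4.884; smaller M is more luminous → Star P.
L ratio = 10^(0.4 |ΔM|) = 10^1.954 = 89.86

Star P is more luminous, by a factor of 89.9.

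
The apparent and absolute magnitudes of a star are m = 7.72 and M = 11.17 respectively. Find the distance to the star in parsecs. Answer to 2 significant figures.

d ≈ 2.0 pc

μ = m − M = -3.450
m − M = 5 log₁₀ d − 5
log₁₀ d = (m − M)/5 + 1 = 0.3100
d = 10^0.3100 = 2.042 pc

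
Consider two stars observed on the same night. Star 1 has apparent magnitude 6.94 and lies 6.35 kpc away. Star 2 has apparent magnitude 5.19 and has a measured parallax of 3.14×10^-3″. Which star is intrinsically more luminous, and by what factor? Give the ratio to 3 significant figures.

Star 1: d = 6.35 kpc = 6350 pc
Star 1: M = m − 5 log₁₀ d + 5 = 6.94 − 5·3.8028 + 5 = -7.074
Star 2: d = 1/p = 1/3.14×10^-3″ = 318.5 pc
Star 2: M = m − 5 log₁₀ d + 5 = 5.19 − 5·2.5031 + 5 = -2.325
ΔM = M_1 − M_2 = -7.074 − (-2.325) = -4.749; smaller M is more luminous → Star 1.
L ratio = 10^(0.4 |ΔM|) = 10^1.899 = 79.32

Star 1 is more luminous, by a factor of 79.3.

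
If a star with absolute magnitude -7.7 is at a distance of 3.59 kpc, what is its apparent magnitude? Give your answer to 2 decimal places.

d = 3.59 kpc = 3590 pc
m = M + 5 log₁₀ d − 5 = -7.7 + 5·3.5551 − 5 = 5.075

m ≈ 5.08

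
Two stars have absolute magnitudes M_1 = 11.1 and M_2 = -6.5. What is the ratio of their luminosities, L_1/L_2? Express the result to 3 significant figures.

L_1/L_2 ≈ 9.12×10^-8

ΔM = M_1 − M_2 = 17.6
L_1/L_2 = 10^(−0.4 ΔM) = 10^-7.040 = 9.120×10^-8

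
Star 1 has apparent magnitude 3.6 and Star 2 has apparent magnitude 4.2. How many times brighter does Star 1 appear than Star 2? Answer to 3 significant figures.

Magnitude difference = -0.6
Flux ratio = 10^(−0.4 Δm) = 10^(−0.4 × -0.6) = 10^0.240 = 1.738

1.74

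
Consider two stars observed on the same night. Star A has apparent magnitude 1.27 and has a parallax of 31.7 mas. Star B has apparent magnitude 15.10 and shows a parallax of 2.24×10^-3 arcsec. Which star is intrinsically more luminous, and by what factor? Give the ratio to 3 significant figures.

Star A is more luminous, by a factor of 1700.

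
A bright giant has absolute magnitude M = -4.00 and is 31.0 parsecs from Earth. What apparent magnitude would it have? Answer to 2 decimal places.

m = M + 5 log₁₀ d − 5 = -4.00 + 5·1.4914 − 5 = -1.543

m ≈ -1.54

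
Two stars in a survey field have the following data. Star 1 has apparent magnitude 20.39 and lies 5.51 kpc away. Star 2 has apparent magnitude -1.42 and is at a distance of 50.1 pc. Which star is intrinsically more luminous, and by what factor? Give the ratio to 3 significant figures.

Star 1: d = 5.51 kpc = 5510 pc
Star 1: M = m − 5 log₁₀ d + 5 = 20.39 − 5·3.7412 + 5 = 6.684
Star 2: M = m − 5 log₁₀ d + 5 = -1.42 − 5·1.6998 + 5 = -4.919
ΔM = M_1 − M_2 = 6.684 − (-4.919) = 11.603; smaller M is more luminous → Star 2.
L ratio = 10^(0.4 |ΔM|) = 10^4.641 = 43790

Star 2 is more luminous, by a factor of 43800.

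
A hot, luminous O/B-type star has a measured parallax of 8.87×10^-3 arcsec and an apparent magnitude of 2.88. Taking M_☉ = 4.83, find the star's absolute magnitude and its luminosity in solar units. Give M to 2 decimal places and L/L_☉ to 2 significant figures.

M ≈ -2.38; L/L_☉ ≈ 770

d = 1/p = 1/8.87×10^-3″ = 112.7 pc
M = m − 5 log₁₀ d + 5 = 2.88 − 5·2.0521 + 5 = -2.380
M − M_☉ = -2.380 − 4.83 = -7.210
L/L_☉ = 10^(−0.4 × -7.210) = 765.9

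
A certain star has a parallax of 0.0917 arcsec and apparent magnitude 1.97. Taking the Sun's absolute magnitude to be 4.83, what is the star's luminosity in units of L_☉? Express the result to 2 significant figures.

d = 1/p = 1/0.0917″ = 10.91 pc
M = m − 5 log₁₀ d + 5 = 1.97 − 5·1.0376 + 5 = 1.782
M − M_☉ = 1.782 − 4.83 = -3.048
L/L_☉ = 10^(−0.4 × -3.048) = 16.57

L/L_☉ ≈ 17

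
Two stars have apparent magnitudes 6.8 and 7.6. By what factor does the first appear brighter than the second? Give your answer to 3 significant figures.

Δm = 6.8 − (7.6) = -0.8
Flux ratio = 10^(−0.4 Δm) = 10^(−0.4 × -0.8) = 10^0.320 = 2.089

2.09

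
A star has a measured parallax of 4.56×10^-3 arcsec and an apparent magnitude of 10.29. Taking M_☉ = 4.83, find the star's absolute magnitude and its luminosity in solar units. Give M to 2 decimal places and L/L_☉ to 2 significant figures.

d = 1/p = 1/4.56×10^-3″ = 219.3 pc
M = m − 5 log₁₀ d + 5 = 10.29 − 5·2.3410 + 5 = 3.585
M − M_☉ = 3.585 − 4.83 = -1.245
L/L_☉ = 10^(−0.4 × -1.245) = 3.148

M ≈ 3.58; L/L_☉ ≈ 3.1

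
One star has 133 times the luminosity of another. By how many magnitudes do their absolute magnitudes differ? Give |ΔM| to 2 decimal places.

Pogson: ΔM = −2.5 log₁₀(ratio) = −2.5 log₁₀(133) = −2.5 × 2.1239 = -5.310

|ΔM| ≈ 5.31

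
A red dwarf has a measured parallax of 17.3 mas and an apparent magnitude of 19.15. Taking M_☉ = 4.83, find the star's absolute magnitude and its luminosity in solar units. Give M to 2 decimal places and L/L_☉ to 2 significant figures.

d = 1/p = 1000/17.3 mas = 57.80 pc
M = m − 5 log₁₀ d + 5 = 19.15 − 5·1.7620 + 5 = 15.340
M − M_☉ = 15.340 − 4.83 = 10.510
L/L_☉ = 10^(−0.4 × 10.510) = 6.250×10^-5

M ≈ 15.34; L/L_☉ ≈ 6.3×10^-5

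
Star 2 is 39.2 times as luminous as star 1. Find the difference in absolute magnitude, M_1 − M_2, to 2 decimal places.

M_1 − M_2 ≈ 3.98

Pogson: ΔM = −2.5 log₁₀(ratio) = −2.5 log₁₀(39.2) = −2.5 × 1.5933 = -3.983
Star 2 is brighter so has the smaller magnitude: M_1 − M_2 is positive.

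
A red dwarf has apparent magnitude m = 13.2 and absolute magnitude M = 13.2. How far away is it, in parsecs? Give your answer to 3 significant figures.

d ≈ 10.0 pc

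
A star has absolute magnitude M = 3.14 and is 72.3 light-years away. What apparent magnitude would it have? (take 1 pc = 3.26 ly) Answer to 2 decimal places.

m ≈ 4.87

d = 72.3 ly / 3.26 = 22.18 pc
m = M + 5 log₁₀ d − 5 = 3.14 + 5·1.3459 − 5 = 4.870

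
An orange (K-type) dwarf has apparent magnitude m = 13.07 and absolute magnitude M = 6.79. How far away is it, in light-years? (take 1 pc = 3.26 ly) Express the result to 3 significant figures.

μ = m − M = 6.280
m − M = 5 log₁₀ d − 5
log₁₀ d = (m − M)/5 + 1 = 2.2560
d = 10^2.2560 = 180.3 pc
= 587.8 ly

d ≈ 588 ly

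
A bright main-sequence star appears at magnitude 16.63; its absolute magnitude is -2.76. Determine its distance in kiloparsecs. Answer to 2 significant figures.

d ≈ 76 kpc

μ = m − M = 19.390
m − M = 5 log₁₀ d − 5
log₁₀ d = (m − M)/5 + 1 = 4.8780
d = 10^4.8780 = 75510 pc
= 75.51 kpc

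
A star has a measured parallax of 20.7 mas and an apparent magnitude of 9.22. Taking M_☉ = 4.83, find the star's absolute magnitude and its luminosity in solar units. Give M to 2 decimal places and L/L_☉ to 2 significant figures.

d = 1/p = 1000/20.7 mas = 48.31 pc
M = m − 5 log₁₀ d + 5 = 9.22 − 5·1.6840 + 5 = 5.800
M − M_☉ = 5.800 − 4.83 = 0.970
L/L_☉ = 10^(−0.4 × 0.970) = 0.4093

M ≈ 5.80; L/L_☉ ≈ 0.41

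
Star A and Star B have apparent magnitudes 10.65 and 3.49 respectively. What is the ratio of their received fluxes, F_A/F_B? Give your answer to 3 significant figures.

Δm = 10.65 − (3.49) = 7.16
Flux ratio = 10^(−0.4 Δm) = 10^(−0.4 × 7.16) = 10^-2.864 = 1.368×10^-3

F_A/F_B ≈ 1.37×10^-3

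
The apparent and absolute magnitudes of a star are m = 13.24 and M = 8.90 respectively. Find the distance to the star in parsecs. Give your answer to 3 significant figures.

d ≈ 73.8 pc

μ = m − M = 4.340
m − M = 5 log₁₀ d − 5
log₁₀ d = (m − M)/5 + 1 = 1.8680
d = 10^1.8680 = 73.79 pc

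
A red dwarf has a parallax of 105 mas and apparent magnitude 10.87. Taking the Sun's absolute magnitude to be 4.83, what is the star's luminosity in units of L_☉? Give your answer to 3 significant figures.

L/L_☉ ≈ 3.48×10^-3

d = 1/p = 1000/105 mas = 9.524 pc
M = m − 5 log₁₀ d + 5 = 10.87 − 5·0.9788 + 5 = 10.976
M − M_☉ = 10.976 − 4.83 = 6.146
L/L_☉ = 10^(−0.4 × 6.146) = 3.480×10^-3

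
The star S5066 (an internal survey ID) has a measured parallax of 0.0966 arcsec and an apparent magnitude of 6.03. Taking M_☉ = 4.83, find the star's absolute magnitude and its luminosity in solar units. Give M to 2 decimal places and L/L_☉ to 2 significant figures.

M ≈ 5.95; L/L_☉ ≈ 0.35

d = 1/p = 1/0.0966″ = 10.35 pc
M = m − 5 log₁₀ d + 5 = 6.03 − 5·1.0150 + 5 = 5.955
M − M_☉ = 5.955 − 4.83 = 1.125
L/L_☉ = 10^(−0.4 × 1.125) = 0.3549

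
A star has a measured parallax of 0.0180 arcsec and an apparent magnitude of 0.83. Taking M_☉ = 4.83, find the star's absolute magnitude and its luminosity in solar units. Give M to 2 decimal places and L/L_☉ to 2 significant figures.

d = 1/p = 1/0.0180″ = 55.56 pc
M = m − 5 log₁₀ d + 5 = 0.83 − 5·1.7447 + 5 = -2.894
M − M_☉ = -2.894 − 4.83 = -7.724
L/L_☉ = 10^(−0.4 × -7.724) = 1229

M ≈ -2.89; L/L_☉ ≈ 1200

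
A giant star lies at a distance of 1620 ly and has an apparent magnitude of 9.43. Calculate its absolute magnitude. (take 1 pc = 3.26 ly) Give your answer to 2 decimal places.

M ≈ 0.95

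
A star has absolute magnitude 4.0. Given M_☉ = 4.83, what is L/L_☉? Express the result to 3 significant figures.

L/L_☉ ≈ 2.15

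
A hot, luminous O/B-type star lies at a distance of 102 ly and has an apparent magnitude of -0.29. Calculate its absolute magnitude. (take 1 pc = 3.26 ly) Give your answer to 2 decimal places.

d = 102 ly / 3.26 = 31.29 pc
5 log₁₀(d/10 pc) = 5 log₁₀(31.29) − 5 = 2.477
M = m − 5 log₁₀(d/10) = -0.29 − 2.477 = -2.767

M ≈ -2.77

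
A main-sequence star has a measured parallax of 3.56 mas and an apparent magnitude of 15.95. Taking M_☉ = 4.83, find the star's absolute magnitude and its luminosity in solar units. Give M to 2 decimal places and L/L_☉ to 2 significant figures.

d = 1/p = 1000/3.56 mas = 280.9 pc
M = m − 5 log₁₀ d + 5 = 15.95 − 5·2.4486 + 5 = 8.707
M − M_☉ = 8.707 − 4.83 = 3.877
L/L_☉ = 10^(−0.4 × 3.877) = 0.02813

M ≈ 8.71; L/L_☉ ≈ 0.028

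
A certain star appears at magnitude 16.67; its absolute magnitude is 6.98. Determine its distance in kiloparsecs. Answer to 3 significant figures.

d ≈ 0.867 kpc

μ = m − M = 9.690
m − M = 5 log₁₀ d − 5
log₁₀ d = (m − M)/5 + 1 = 2.9380
d = 10^2.9380 = 867.0 pc
= 0.8670 kpc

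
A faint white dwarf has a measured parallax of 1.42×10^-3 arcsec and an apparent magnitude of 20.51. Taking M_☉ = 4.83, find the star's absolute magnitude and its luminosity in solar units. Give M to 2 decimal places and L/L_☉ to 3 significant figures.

d = 1/p = 1/1.42×10^-3″ = 704.2 pc
M = m − 5 log₁₀ d + 5 = 20.51 − 5·2.8477 + 5 = 11.271
M − M_☉ = 11.271 − 4.83 = 6.441
L/L_☉ = 10^(−0.4 × 6.441) = 2.651×10^-3

M ≈ 11.27; L/L_☉ ≈ 2.65×10^-3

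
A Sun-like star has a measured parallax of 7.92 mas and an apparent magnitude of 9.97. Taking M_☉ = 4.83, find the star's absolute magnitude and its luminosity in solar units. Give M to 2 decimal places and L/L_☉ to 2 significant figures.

d = 1/p = 1000/7.92 mas = 126.3 pc
M = m − 5 log₁₀ d + 5 = 9.97 − 5·2.1013 + 5 = 4.464
M − M_☉ = 4.464 − 4.83 = -0.366
L/L_☉ = 10^(−0.4 × -0.366) = 1.401

M ≈ 4.46; L/L_☉ ≈ 1.4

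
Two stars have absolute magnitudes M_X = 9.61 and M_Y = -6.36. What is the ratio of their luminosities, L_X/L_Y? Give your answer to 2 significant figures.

ΔM = M_X − M_Y = 15.97
L_X/L_Y = 10^(−0.4 ΔM) = 10^-6.388 = 4.093×10^-7

L_X/L_Y ≈ 4.1×10^-7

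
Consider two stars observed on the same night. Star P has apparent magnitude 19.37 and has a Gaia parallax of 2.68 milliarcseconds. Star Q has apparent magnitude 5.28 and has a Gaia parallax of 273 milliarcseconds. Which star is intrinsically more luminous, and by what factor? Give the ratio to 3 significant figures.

Star P: p = 2.68 mas = 2.68×10^-3″ → d = 1/p = 373.1 pc
Star P: M = m − 5 log₁₀ d + 5 = 19.37 − 5·2.5719 + 5 = 11.511
Star Q: p = 273 mas = 0.273″ → d = 1/p = 3.663 pc
Star Q: M = m − 5 log₁₀ d + 5 = 5.28 − 5·0.5638 + 5 = 7.461
ΔM = M_P − M_Q = 11.511 − (7.461) = 4.050; smaller M is more luminous → Star Q.
L ratio = 10^(0.4 |ΔM|) = 10^1.620 = 41.68

Star Q is more luminous, by a factor of 41.7.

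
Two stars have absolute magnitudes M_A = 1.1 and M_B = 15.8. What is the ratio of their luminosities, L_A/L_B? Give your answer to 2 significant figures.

L_A/L_B ≈ 760000

ΔM = M_A − M_B = -14.7
L_A/L_B = 10^(−0.4 ΔM) = 10^5.880 = 758600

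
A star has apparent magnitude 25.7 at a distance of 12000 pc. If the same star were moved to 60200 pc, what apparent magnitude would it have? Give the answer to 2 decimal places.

m ≈ 29.20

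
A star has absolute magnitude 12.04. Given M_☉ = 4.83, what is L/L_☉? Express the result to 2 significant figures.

M − M_☉ = 12.04 − 4.83 = 7.210
L/L_☉ = 10^(−0.4 (M − M_☉)) = 10^-2.884 = 1.306×10^-3

L/L_☉ ≈ 1.3×10^-3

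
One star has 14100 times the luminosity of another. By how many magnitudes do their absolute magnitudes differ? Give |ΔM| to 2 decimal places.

|ΔM| ≈ 10.37

Pogson: ΔM = −2.5 log₁₀(ratio) = −2.5 log₁₀(14100) = −2.5 × 4.1492 = -10.373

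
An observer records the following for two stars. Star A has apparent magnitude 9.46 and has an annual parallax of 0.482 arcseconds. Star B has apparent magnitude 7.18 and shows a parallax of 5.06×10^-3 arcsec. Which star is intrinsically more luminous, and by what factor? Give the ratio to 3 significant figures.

Star B is more luminous, by a factor of 74100.

Star A: d = 1/p = 1/0.482″ = 2.075 pc
Star A: M = m − 5 log₁₀ d + 5 = 9.46 − 5·0.3170 + 5 = 12.875
Star B: d = 1/p = 1/5.06×10^-3″ = 197.6 pc
Star B: M = m − 5 log₁₀ d + 5 = 7.18 − 5·2.2958 + 5 = 0.701
ΔM = M_A − M_B = 12.875 − (0.701) = 12.174; smaller M is more luminous → Star B.
L ratio = 10^(0.4 |ΔM|) = 10^4.870 = 74100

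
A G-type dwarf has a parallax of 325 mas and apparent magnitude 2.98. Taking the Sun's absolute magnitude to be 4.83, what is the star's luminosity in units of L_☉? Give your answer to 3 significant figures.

d = 1/p = 1000/325 mas = 3.077 pc
M = m − 5 log₁₀ d + 5 = 2.98 − 5·0.4881 + 5 = 5.539
M − M_☉ = 5.539 − 4.83 = 0.709
L/L_☉ = 10^(−0.4 × 0.709) = 0.5203

L/L_☉ ≈ 0.520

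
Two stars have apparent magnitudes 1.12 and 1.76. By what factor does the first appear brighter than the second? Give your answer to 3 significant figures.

Δm = 1.12 − (1.76) = -0.64
Flux ratio = 10^(−0.4 Δm) = 10^(−0.4 × -0.64) = 10^0.256 = 1.803

1.80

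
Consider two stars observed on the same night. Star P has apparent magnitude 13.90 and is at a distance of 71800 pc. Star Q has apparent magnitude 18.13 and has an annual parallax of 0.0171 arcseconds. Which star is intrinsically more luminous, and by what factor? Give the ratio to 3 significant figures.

Star P: M = m − 5 log₁₀ d + 5 = 13.90 − 5·4.8561 + 5 = -5.381
Star Q: d = 1/p = 1/0.0171″ = 58.48 pc
Star Q: M = m − 5 log₁₀ d + 5 = 18.13 − 5·1.7670 + 5 = 14.295
ΔM = M_P − M_Q = -5.381 − (14.295) = -19.676; smaller M is more luminous → Star P.
L ratio = 10^(0.4 |ΔM|) = 10^7.870 = 7.417×10^7

Star P is more luminous, by a factor of 7.42×10^7.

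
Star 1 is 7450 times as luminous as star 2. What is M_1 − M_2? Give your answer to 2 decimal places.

Pogson: ΔM = −2.5 log₁₀(ratio) = −2.5 log₁₀(7450) = −2.5 × 3.8722 = -9.680
Star 1 is brighter, so it has the smaller magnitude: the difference is negative.

M_1 − M_2 ≈ -9.68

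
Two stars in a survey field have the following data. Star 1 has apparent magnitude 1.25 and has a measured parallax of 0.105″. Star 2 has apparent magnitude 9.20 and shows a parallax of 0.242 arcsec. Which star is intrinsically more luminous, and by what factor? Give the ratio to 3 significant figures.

Star 1 is more luminous, by a factor of 8040.

Star 1: d = 1/p = 1/0.105″ = 9.524 pc
Star 1: M = m − 5 log₁₀ d + 5 = 1.25 − 5·0.9788 + 5 = 1.356
Star 2: d = 1/p = 1/0.242″ = 4.132 pc
Star 2: M = m − 5 log₁₀ d + 5 = 9.20 − 5·0.6162 + 5 = 11.119
ΔM = M_1 − M_2 = 1.356 − (11.119) = -9.763; smaller M is more luminous → Star 1.
L ratio = 10^(0.4 |ΔM|) = 10^3.905 = 8040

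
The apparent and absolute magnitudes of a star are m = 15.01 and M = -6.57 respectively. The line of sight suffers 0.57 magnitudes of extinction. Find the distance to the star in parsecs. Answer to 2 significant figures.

m − M = 5 log₁₀(d/10 pc) + A  ⇒  15.01 − (-6.57) − 0.57 = 5 log₁₀(d/10)
21.010 = 5 log₁₀(d/10)
log₁₀ d = (m − M − A)/5 + 1 = 5.2020
d = 10^5.2020 = 159200 pc

d ≈ 160000 pc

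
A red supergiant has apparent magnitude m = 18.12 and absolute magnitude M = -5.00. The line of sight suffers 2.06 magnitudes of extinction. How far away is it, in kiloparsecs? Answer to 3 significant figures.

d ≈ 163 kpc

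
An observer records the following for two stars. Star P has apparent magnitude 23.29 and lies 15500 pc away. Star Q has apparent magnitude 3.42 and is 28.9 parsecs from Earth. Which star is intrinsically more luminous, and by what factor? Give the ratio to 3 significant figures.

Star Q is more luminous, by a factor of 308.

Star P: M = m − 5 log₁₀ d + 5 = 23.29 − 5·4.1903 + 5 = 7.338
Star Q: M = m − 5 log₁₀ d + 5 = 3.42 − 5·1.4609 + 5 = 1.116
ΔM = M_P − M_Q = 7.338 − (1.116) = 6.223; smaller M is more luminous → Star Q.
L ratio = 10^(0.4 |ΔM|) = 10^2.489 = 308.4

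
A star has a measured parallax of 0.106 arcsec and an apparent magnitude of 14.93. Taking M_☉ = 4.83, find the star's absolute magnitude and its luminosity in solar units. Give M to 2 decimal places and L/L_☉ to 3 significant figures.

d = 1/p = 1/0.106″ = 9.434 pc
M = m − 5 log₁₀ d + 5 = 14.93 − 5·0.9747 + 5 = 15.057
M − M_☉ = 15.057 − 4.83 = 10.227
L/L_☉ = 10^(−0.4 × 10.227) = 8.117×10^-5

M ≈ 15.06; L/L_☉ ≈ 8.12×10^-5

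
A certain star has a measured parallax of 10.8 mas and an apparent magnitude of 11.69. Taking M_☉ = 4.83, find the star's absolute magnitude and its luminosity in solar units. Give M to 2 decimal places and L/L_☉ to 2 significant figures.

M ≈ 6.86; L/L_☉ ≈ 0.15

d = 1/p = 1000/10.8 mas = 92.59 pc
M = m − 5 log₁₀ d + 5 = 11.69 − 5·1.9666 + 5 = 6.857
M − M_☉ = 6.857 − 4.83 = 2.027
L/L_☉ = 10^(−0.4 × 2.027) = 0.1546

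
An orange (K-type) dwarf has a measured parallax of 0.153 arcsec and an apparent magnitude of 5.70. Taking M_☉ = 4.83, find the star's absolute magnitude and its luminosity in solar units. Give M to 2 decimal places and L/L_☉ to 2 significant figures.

M ≈ 6.62; L/L_☉ ≈ 0.19

d = 1/p = 1/0.153″ = 6.536 pc
M = m − 5 log₁₀ d + 5 = 5.70 − 5·0.8153 + 5 = 6.623
M − M_☉ = 6.623 − 4.83 = 1.793
L/L_☉ = 10^(−0.4 × 1.793) = 0.1917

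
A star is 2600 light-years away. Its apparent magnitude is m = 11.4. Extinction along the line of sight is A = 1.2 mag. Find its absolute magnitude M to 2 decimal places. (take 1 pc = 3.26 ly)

M ≈ 0.69

d = 2600 ly / 3.26 = 797.5 pc
5 log₁₀(d/10 pc) = 5 log₁₀(797.5) − 5 = 9.509
M = m − 5 log₁₀(d/10) − A = 11.4 − 9.509 − 1.2 = 0.691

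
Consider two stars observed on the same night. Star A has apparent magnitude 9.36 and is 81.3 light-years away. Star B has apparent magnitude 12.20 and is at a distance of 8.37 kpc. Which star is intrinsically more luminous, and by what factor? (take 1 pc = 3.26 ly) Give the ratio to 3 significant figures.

Star B is more luminous, by a factor of 8240.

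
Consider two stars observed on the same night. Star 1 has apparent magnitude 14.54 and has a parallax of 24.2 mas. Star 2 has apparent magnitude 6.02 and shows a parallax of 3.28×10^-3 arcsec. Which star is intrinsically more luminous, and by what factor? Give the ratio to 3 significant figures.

Star 1: p = 24.2 mas = 0.0242″ → d = 1/p = 41.32 pc
Star 1: M = m − 5 log₁₀ d + 5 = 14.54 − 5·1.6162 + 5 = 11.459
Star 2: d = 1/p = 1/3.28×10^-3″ = 304.9 pc
Star 2: M = m − 5 log₁₀ d + 5 = 6.02 − 5·2.4841 + 5 = -1.401
ΔM = M_1 − M_2 = 11.459 − (-1.401) = 12.860; smaller M is more luminous → Star 2.
L ratio = 10^(0.4 |ΔM|) = 10^5.144 = 139300

Star 2 is more luminous, by a factor of 139000.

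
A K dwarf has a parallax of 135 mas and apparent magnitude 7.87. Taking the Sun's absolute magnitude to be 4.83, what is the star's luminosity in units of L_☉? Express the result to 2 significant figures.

L/L_☉ ≈ 0.033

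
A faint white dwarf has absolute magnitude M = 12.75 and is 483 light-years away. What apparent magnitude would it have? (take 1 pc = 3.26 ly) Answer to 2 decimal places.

m ≈ 18.60

d = 483 ly / 3.26 = 148.2 pc
m = M + 5 log₁₀ d − 5 = 12.75 + 5·2.1707 − 5 = 18.604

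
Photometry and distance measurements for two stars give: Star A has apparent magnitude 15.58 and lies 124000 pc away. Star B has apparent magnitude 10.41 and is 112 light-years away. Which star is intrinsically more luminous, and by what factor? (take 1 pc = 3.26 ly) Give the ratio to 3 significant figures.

Star A: M = m − 5 log₁₀ d + 5 = 15.58 − 5·5.0934 + 5 = -4.887
Star B: d = 112 ly / 3.26 = 34.36 pc
Star B: M = m − 5 log₁₀ d + 5 = 10.41 − 5·1.5360 + 5 = 7.730
ΔM = M_A − M_B = -4.887 − (7.730) = -12.617; smaller M is more luminous → Star A.
L ratio = 10^(0.4 |ΔM|) = 10^5.047 = 111400

Star A is more luminous, by a factor of 111000.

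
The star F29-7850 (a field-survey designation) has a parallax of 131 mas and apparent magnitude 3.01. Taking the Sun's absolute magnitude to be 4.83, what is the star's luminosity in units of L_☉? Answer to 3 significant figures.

d = 1/p = 1000/131 mas = 7.634 pc
M = m − 5 log₁₀ d + 5 = 3.01 − 5·0.8827 + 5 = 3.596
M − M_☉ = 3.596 − 4.83 = -1.234
L/L_☉ = 10^(−0.4 × -1.234) = 3.115

L/L_☉ ≈ 3.11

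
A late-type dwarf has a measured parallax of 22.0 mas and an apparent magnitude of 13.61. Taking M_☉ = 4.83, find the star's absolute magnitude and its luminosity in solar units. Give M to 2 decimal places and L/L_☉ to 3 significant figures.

M ≈ 10.32; L/L_☉ ≈ 6.36×10^-3

d = 1/p = 1000/22.0 mas = 45.45 pc
M = m − 5 log₁₀ d + 5 = 13.61 − 5·1.6576 + 5 = 10.322
M − M_☉ = 10.322 − 4.83 = 5.492
L/L_☉ = 10^(−0.4 × 5.492) = 6.356×10^-3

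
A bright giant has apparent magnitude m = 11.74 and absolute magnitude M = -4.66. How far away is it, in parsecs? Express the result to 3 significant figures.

d ≈ 19100 pc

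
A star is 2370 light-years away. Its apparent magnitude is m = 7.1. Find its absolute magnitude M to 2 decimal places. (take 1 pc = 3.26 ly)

d = 2370 ly / 3.26 = 727.0 pc
5 log₁₀(d/10 pc) = 5 log₁₀(727.0) − 5 = 9.308
M = m − 5 log₁₀(d/10) = 7.1 − 9.308 = -2.208

M ≈ -2.21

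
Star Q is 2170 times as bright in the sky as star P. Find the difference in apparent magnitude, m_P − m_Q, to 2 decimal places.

m_P − m_Q ≈ 8.34

Pogson: Δm = −2.5 log₁₀(ratio) = −2.5 log₁₀(2170) = −2.5 × 3.3365 = -8.341
Star Q is brighter so has the smaller magnitude: m_P − m_Q is positive.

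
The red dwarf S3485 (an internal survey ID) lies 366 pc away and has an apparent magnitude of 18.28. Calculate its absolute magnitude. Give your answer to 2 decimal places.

5 log₁₀(d/10 pc) = 5 log₁₀(366.0) − 5 = 7.817
M = m − 5 log₁₀(d/10) = 18.28 − 7.817 = 10.463

M ≈ 10.46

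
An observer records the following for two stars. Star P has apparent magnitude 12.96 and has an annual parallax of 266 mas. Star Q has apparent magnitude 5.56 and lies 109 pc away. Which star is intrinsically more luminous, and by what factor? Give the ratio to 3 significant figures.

Star Q is more luminous, by a factor of 767000.

Star P: p = 266 mas = 0.266″ → d = 1/p = 3.759 pc
Star P: M = m − 5 log₁₀ d + 5 = 12.96 − 5·0.5751 + 5 = 15.084
Star Q: M = m − 5 log₁₀ d + 5 = 5.56 − 5·2.0374 + 5 = 0.373
ΔM = M_P − M_Q = 15.084 − (0.373) = 14.712; smaller M is more luminous → Star Q.
L ratio = 10^(0.4 |ΔM|) = 10^5.885 = 766700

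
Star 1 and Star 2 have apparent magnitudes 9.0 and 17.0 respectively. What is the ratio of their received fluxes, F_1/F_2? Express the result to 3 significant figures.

Magnitude difference = -8.0
Flux ratio = 10^(−0.4 Δm) = 10^(−0.4 × -8.0) = 10^3.200 = 1585

F_1/F_2 ≈ 1580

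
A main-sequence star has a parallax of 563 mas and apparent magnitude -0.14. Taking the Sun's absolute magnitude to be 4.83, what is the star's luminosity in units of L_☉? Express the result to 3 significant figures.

L/L_☉ ≈ 3.07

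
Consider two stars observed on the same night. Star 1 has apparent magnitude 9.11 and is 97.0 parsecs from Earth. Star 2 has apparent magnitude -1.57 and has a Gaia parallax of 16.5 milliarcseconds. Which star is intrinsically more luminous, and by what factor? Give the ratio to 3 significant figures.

Star 2 is more luminous, by a factor of 7300.

Star 1: M = m − 5 log₁₀ d + 5 = 9.11 − 5·1.9868 + 5 = 4.176
Star 2: p = 16.5 mas = 0.0165″ → d = 1/p = 60.61 pc
Star 2: M = m − 5 log₁₀ d + 5 = -1.57 − 5·1.7825 + 5 = -5.483
ΔM = M_1 − M_2 = 4.176 − (-5.483) = 9.659; smaller M is more luminous → Star 2.
L ratio = 10^(0.4 |ΔM|) = 10^3.863 = 7303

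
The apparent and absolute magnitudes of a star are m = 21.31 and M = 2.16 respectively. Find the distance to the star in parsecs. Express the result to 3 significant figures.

d ≈ 67600 pc

Distance modulus: m − M = 21.31 − (2.16) = 19.150
m − M = 5 log₁₀ d − 5
log₁₀ d = (m − M)/5 + 1 = 4.8300
d = 10^4.8300 = 67610 pc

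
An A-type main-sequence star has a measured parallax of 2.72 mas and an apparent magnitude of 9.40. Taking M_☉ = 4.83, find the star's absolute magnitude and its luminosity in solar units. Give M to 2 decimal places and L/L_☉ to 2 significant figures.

M ≈ 1.57; L/L_☉ ≈ 20

d = 1/p = 1000/2.72 mas = 367.6 pc
M = m − 5 log₁₀ d + 5 = 9.40 − 5·2.5654 + 5 = 1.573
M − M_☉ = 1.573 − 4.83 = -3.257
L/L_☉ = 10^(−0.4 × -3.257) = 20.08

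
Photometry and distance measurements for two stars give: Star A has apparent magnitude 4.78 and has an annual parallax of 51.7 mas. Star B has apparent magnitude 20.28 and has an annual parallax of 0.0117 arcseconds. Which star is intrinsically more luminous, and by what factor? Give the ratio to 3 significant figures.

Star A is more luminous, by a factor of 81200.

Star A: p = 51.7 mas = 0.0517″ → d = 1/p = 19.34 pc
Star A: M = m − 5 log₁₀ d + 5 = 4.78 − 5·1.2865 + 5 = 3.347
Star B: d = 1/p = 1/0.0117″ = 85.47 pc
Star B: M = m − 5 log₁₀ d + 5 = 20.28 − 5·1.9318 + 5 = 15.621
ΔM = M_A − M_B = 3.347 − (15.621) = -12.273; smaller M is more luminous → Star A.
L ratio = 10^(0.4 |ΔM|) = 10^4.909 = 81170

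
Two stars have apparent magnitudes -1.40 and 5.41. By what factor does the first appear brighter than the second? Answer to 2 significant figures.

Magnitude difference = -6.81
Flux ratio = 10^(−0.4 Δm) = 10^(−0.4 × -6.81) = 10^2.724 = 529.7

530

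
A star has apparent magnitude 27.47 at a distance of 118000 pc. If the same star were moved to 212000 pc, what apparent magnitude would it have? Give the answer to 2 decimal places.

m ≈ 28.74

Flux ∝ 1/d², so Δm = 5 log₁₀(d₂/d₁) = 5 log₁₀(212000/118000) = 1.272
m₂ = m₁ + Δm = 27.47 + (1.272) = 28.742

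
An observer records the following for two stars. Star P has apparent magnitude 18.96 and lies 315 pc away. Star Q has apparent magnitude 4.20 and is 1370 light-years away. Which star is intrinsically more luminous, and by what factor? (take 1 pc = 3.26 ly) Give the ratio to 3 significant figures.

Star P: M = m − 5 log₁₀ d + 5 = 18.96 − 5·2.4983 + 5 = 11.468
Star Q: d = 1370 ly / 3.26 = 420.2 pc
Star Q: M = m − 5 log₁₀ d + 5 = 4.20 − 5·2.6235 + 5 = -3.918
ΔM = M_P − M_Q = 11.468 − (-3.918) = 15.386; smaller M is more luminous → Star Q.
L ratio = 10^(0.4 |ΔM|) = 10^6.154 = 1.427×10^6

Star Q is more luminous, by a factor of 1.43×10^6.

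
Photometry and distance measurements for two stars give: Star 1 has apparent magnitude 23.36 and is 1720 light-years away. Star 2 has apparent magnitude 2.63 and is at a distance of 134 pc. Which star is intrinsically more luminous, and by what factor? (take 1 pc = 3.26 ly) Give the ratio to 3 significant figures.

Star 2 is more luminous, by a factor of 1.26×10^7.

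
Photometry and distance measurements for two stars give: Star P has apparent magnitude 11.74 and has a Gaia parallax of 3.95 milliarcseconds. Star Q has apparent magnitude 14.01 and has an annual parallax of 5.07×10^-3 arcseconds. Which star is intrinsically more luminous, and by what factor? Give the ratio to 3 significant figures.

Star P is more luminous, by a factor of 13.3.

Star P: p = 3.95 mas = 3.95×10^-3″ → d = 1/p = 253.2 pc
Star P: M = m − 5 log₁₀ d + 5 = 11.74 − 5·2.4034 + 5 = 4.723
Star Q: d = 1/p = 1/5.07×10^-3″ = 197.2 pc
Star Q: M = m − 5 log₁₀ d + 5 = 14.01 − 5·2.2950 + 5 = 7.535
ΔM = M_P − M_Q = 4.723 − (7.535) = -2.812; smaller M is more luminous → Star P.
L ratio = 10^(0.4 |ΔM|) = 10^1.125 = 13.33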